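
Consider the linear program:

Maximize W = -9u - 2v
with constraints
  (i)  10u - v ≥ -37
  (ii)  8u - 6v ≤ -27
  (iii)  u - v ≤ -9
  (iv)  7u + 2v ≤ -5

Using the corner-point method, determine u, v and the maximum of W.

u = -28/9, v = 53/9, maximum W = 146/9

Corner points and W = -9u - 2v:
  (-28/9, 53/9) → W = 146/9
  (-79/27, 209/27) → W = 293/27
  (-23/9, 58/9) → W = 91/9

The optimum lies where 10u - v = -37 and u - v = -9.
Solving simultaneously gives u = -28/9, v = 53/9.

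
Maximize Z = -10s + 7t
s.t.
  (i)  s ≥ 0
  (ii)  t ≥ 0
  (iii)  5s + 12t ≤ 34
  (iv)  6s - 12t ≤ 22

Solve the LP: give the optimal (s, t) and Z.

s = 0, t = 17/6, maximum Z = 119/6

Extreme points and Z = -10s + 7t:
  (0, 0) → Z = 0
  (0, 17/6) → Z = 119/6
  (11/3, 0) → Z = -110/3
  (56/11, 47/66) → Z = -3031/66

The binding constraints are s = 0 and 5s + 12t = 34.
Solving simultaneously gives s = 0, t = 17/6.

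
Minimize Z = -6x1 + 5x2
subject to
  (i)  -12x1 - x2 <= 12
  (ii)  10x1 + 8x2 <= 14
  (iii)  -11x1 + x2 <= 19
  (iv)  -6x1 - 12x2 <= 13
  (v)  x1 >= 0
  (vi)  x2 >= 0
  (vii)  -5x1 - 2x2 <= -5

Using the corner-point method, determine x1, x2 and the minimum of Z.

x1 = 7/5, x2 = 0, minimum Z = -42/5

Feasible corners and Z = -6x1 + 5x2:
  (7/5, 0) → Z = -42/5
  (3/5, 1) → Z = 7/5
  (1, 0) → Z = -6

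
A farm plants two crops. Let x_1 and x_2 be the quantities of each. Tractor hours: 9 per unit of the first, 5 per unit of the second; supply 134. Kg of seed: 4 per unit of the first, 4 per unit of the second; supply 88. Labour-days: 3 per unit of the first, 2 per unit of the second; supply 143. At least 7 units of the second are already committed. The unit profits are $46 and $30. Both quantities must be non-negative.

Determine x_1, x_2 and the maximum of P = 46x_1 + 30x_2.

Extreme points and P = 46x_1 + 30x_2:
  (0, 22) → P = 660
  (0, 7) → P = 210
  (6, 16) → P = 756
  (11, 7) → P = 716

x_1 = 6, x_2 = 16, maximum P = 756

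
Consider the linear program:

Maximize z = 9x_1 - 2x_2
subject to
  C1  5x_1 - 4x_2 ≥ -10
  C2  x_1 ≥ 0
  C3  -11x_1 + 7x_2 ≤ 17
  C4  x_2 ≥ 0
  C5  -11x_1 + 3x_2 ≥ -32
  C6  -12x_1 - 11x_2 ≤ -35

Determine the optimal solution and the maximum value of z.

Extreme points and z = 9x_1 - 2x_2:
  (158/29, 270/29) → z = 882/29
  (30/103, 295/103) → z = -320/103
  (457/157, 1/157) → z = 4111/157

x_1 = 158/29, x_2 = 270/29, maximum z = 882/29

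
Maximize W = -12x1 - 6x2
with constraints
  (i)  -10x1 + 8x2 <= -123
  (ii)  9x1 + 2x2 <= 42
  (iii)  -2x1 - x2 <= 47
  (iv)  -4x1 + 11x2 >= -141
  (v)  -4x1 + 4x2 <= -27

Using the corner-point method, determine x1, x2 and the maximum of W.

x1 = 75/26, x2 = -153/13, maximum W = 36

Vertices and W = -12x1 - 6x2:
  (291/46, -687/92) → W = -1431/46
  (75/26, -153/13) → W = 36
  (744/107, -1101/107) → W = -2322/107

The binding constraints are -10x1 + 8x2 = -123 and -4x1 + 11x2 = -141.
Solving simultaneously gives x1 = 75/26, x2 = -153/13.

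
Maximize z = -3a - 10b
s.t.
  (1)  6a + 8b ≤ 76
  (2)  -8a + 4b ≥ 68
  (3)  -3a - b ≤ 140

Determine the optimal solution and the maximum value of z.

a = -157/5, b = -229/5, maximum z = 2761/5

Feasible corners and z = -3a - 10b:
  (-30/11, 127/11) → z = -1180/11
  (-598/9, 178/3) → z = -394
  (-157/5, -229/5) → z = 2761/5

At the optimal vertex, -8a + 4b = 68 and -3a - b = 140.
Solving simultaneously gives a = -157/5, b = -229/5.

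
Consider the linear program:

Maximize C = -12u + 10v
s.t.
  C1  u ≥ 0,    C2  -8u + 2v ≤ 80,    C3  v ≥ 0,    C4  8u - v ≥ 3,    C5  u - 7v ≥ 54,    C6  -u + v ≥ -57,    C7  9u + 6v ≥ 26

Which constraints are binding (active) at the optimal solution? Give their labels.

C3 and C5

Feasible corners and C = -12u + 10v:
  (54, 0) → C = -648
  (57, 0) → C = -684
  (115/2, 1/2) → C = -685

The maximum is at (54, 0). Substituting into each constraint, equality holds for C3 and C5; the remaining constraints have slack.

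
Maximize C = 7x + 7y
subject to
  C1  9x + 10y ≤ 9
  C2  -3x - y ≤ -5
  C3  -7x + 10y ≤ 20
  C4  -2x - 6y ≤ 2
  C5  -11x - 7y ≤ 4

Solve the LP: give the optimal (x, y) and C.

x = 37/17, y = -18/17, maximum C = 133/17

Feasible corners and C = 7x + 7y:
  (41/21, -6/7) → C = 23/3
  (37/17, -18/17) → C = 133/17
  (2, -1) → C = 7

At the optimal vertex, 9x + 10y = 9 and -2x - 6y = 2.
Solving simultaneously gives x = 37/17, y = -18/17.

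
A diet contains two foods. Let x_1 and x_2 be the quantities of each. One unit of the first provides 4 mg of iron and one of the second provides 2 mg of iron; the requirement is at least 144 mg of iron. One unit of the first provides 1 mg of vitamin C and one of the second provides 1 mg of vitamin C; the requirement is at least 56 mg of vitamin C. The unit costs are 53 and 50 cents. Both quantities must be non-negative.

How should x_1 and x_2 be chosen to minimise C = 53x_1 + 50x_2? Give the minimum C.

Extreme points and C = 53x_1 + 50x_2:
  (0, 72) → C = 3600
  (56, 0) → C = 2968
  (16, 40) → C = 2848
The feasible region is unbounded (it extends along (0, 1), (1, 0)), but C strictly increases along every unbounded feasible direction, so there is no improving ray and the minimum is attained at a vertex.

The optimum lies where 4x_1 + 2x_2 = 144 and x_1 + x_2 = 56.
Solving simultaneously gives x_1 = 16, x_2 = 40.

x_1 = 16, x_2 = 40, minimum C = 2848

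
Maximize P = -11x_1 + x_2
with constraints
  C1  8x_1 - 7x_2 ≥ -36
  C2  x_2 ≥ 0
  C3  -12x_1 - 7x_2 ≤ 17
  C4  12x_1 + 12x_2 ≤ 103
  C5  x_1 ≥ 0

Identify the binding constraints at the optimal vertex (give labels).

C1 and C5

Feasible corners and P = -11x_1 + x_2:
  (289/180, 314/45) → P = -641/60
  (0, 36/7) → P = 36/7
  (103/12, 0) → P = -1133/12
  (0, 0) → P = 0

The maximum is at (0, 36/7). Substituting into each constraint, equality holds for C1 and C5; the remaining constraints have slack.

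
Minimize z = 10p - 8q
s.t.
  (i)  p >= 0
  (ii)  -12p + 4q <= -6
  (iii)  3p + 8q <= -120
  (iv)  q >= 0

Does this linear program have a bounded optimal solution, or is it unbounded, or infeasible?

The boundaries p = 0 and 3p + 8q = -120 meet at (0, -15), but that point violates q ≥ 0. Every candidate vertex is excluded by some other constraint, so the feasible region is empty.

infeasible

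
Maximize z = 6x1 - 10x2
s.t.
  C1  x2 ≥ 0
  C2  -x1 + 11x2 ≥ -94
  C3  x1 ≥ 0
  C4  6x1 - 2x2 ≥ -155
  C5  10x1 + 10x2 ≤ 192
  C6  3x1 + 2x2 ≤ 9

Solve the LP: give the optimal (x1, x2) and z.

x1 = 3, x2 = 0, maximum z = 18

Vertices and z = 6x1 - 10x2:
  (0, 0) → z = 0
  (3, 0) → z = 18
  (0, 9/2) → z = -45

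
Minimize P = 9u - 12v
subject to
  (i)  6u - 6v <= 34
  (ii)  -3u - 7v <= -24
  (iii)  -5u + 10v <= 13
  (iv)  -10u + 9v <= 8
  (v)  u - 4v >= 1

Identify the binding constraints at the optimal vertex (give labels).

(ii) and (v)

Corner points and P = 9u - 12v:
  (191/30, 7/10) → P = 489/10
  (65/9, 14/9) → P = 139/3
  (103/19, 21/19) → P = 675/19

The minimum is at (103/19, 21/19). Substituting into each constraint, equality holds for (ii) and (v); the remaining constraints have slack.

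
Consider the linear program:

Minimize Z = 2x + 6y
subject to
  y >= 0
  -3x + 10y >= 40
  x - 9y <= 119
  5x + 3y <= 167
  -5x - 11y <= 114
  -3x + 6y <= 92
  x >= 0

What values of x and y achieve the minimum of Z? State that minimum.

x = 0, y = 4, minimum Z = 24

At the optimal vertex, -3x + 10y = 40 and x = 0.
Solving simultaneously gives x = 0, y = 4.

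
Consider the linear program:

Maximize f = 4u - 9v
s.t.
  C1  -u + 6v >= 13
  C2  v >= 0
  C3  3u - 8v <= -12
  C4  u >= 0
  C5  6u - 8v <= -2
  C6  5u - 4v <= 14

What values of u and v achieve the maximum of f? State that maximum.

Feasible corners and f = 4u - 9v:
  (16/5, 27/10) → f = -23/2
  (0, 13/6) → f = -39/2
  (10/3, 11/4) → f = -137/12
  (15/2, 47/8) → f = -183/8
The feasible region is unbounded (it extends along (0, 1), (4, 5)), but f strictly decreases along every unbounded feasible direction, so there is no improving ray and the maximum is attained at a vertex.

The binding constraints are 3u - 8v = -12 and 6u - 8v = -2.
Solving simultaneously gives u = 10/3, v = 11/4.

u = 10/3, v = 11/4, maximum f = -137/12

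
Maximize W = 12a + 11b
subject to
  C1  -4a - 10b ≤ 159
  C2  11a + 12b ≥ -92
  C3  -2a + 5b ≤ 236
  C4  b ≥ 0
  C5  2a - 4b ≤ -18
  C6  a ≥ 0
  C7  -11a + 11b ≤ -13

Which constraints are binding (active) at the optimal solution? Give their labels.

Vertices and W = 12a + 11b:
  (427, 218) → W = 7522
  (887/11, 874/11) → W = 20258/11
  (125/11, 112/11) → W = 2732/11

The maximum is at (427, 218). Substituting into each constraint, equality holds for C3 and C5; the remaining constraints have slack.

C3 and C5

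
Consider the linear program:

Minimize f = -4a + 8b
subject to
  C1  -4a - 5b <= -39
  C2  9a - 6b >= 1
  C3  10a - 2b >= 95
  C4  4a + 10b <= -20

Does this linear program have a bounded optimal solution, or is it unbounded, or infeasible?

From the feasible point (49/2, -59/5), moving in the direction (10, -4) keeps every constraint satisfied while f decreases without bound.

unbounded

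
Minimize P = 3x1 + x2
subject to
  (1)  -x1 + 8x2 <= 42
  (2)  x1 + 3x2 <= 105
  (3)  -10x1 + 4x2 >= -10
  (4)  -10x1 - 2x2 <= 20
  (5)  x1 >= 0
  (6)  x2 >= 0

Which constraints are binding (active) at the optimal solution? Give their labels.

Extreme points and P = 3x1 + x2:
  (62/19, 215/38) → P = 587/38
  (0, 21/4) → P = 21/4
  (1, 0) → P = 3
  (0, 0) → P = 0

The minimum is at (0, 0). Substituting into each constraint, equality holds for (5) and (6); the remaining constraints have slack.

(5) and (6)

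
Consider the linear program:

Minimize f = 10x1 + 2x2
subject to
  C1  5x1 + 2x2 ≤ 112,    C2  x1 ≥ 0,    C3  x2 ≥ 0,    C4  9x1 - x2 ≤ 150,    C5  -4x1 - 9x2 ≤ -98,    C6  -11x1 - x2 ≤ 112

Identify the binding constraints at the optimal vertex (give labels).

C2 and C5

Extreme points and f = 10x1 + 2x2:
  (0, 56) → f = 112
  (412/23, 258/23) → f = 4636/23
  (0, 98/9) → f = 196/9
  (1448/85, 282/85) → f = 15044/85

The minimum is at (0, 98/9). Substituting into each constraint, equality holds for C2 and C5; the remaining constraints have slack.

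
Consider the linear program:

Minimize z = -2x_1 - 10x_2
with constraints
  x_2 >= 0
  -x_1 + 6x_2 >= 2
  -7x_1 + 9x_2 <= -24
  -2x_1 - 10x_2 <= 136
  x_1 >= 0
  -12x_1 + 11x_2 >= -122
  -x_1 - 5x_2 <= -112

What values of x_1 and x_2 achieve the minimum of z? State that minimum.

x_1 = 834/31, x_2 = 566/31, minimum z = -7328/31

Corner points and z = -2x_1 - 10x_2:
  (834/31, 566/31) → z = -7328/31
  (282/11, 190/11) → z = -224
  (1842/71, 1222/71) → z = -224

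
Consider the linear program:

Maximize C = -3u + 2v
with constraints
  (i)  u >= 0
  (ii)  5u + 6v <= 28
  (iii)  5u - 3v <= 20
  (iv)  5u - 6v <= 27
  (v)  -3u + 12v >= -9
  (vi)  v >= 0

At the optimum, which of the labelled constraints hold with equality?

(i) and (ii)

Feasible corners and C = -3u + 2v:
  (0, 14/3) → C = 28/3
  (0, 0) → C = 0
  (68/15, 8/9) → C = -532/45
  (71/17, 5/17) → C = -203/17
  (3, 0) → C = -9

The maximum is at (0, 14/3). Substituting into each constraint, equality holds for (i) and (ii); the remaining constraints have slack.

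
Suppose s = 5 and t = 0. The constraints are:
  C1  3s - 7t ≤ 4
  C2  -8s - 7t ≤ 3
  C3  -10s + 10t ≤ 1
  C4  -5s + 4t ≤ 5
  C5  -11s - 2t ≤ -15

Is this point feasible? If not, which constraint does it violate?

Constraint C1: 3s - 7t = 15, which is not ≤ 4. All other constraints are satisfied.

not feasible — violates C1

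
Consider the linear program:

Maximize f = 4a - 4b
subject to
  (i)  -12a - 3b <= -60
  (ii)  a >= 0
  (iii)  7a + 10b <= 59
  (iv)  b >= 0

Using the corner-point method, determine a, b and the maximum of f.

Vertices and f = 4a - 4b:
  (47/11, 32/11) → f = 60/11
  (5, 0) → f = 20
  (59/7, 0) → f = 236/7

The optimum lies where 7a + 10b = 59 and b = 0.
Solving simultaneously gives a = 59/7, b = 0.

a = 59/7, b = 0, maximum f = 236/7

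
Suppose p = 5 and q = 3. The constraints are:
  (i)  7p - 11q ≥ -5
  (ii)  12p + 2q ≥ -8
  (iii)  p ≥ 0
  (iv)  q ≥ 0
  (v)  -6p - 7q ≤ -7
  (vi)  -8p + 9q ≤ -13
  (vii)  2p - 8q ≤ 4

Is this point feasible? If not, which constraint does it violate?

feasible

(i): 2 ≥ -5 ✓
(ii): 66 ≥ -8 ✓
(iii): 5 ≥ 0 ✓
(iv): 3 ≥ 0 ✓
(v): -51 ≤ -7 ✓
(vi): -13 ≤ -13 ✓
(vii): -14 ≤ 4 ✓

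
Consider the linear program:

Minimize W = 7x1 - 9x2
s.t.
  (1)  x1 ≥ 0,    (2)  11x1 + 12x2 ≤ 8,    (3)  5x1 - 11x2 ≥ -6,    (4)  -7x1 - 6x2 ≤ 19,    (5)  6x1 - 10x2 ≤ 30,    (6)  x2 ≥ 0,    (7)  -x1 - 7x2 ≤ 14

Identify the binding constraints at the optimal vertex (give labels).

(1) and (3)

Extreme points and W = 7x1 - 9x2:
  (0, 6/11) → W = -54/11
  (0, 0) → W = 0
  (16/181, 106/181) → W = -842/181
  (8/11, 0) → W = 56/11

The minimum is at (0, 6/11). Substituting into each constraint, equality holds for (1) and (3); the remaining constraints have slack.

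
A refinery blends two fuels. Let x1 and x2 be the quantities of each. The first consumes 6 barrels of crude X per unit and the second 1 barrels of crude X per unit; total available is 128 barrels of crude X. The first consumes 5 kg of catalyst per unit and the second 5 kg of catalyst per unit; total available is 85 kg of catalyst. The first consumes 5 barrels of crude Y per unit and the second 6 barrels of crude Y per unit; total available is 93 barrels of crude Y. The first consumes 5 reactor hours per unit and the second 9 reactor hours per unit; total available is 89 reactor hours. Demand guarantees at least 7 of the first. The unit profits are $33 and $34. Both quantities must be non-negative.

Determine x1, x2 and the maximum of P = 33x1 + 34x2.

x1 = 16, x2 = 1, maximum P = 562

Extreme points and P = 33x1 + 34x2:
  (17, 0) → P = 561
  (7, 0) → P = 231
  (16, 1) → P = 562
  (7, 6) → P = 435

The binding constraints are 5x1 + 5x2 = 85 and 5x1 + 9x2 = 89.
Solving simultaneously gives x1 = 16, x2 = 1.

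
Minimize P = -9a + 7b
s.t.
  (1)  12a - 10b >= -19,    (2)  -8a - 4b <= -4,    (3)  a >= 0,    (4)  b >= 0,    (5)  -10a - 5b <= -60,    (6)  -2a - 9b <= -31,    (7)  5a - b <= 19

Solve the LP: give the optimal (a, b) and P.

a = 31/7, b = 22/7, minimum P = -125/7

At the optimal vertex, -10a - 5b = -60 and 5a - b = 19.
Solving simultaneously gives a = 31/7, b = 22/7.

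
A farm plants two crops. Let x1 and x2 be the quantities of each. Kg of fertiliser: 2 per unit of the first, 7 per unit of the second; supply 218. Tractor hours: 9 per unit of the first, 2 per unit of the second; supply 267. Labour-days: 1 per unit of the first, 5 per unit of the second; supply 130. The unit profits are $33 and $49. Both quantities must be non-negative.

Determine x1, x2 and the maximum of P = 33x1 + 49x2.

x1 = 25, x2 = 21, maximum P = 1854

The binding constraints are 9x1 + 2x2 = 267 and x1 + 5x2 = 130.
Solving simultaneously gives x1 = 25, x2 = 21.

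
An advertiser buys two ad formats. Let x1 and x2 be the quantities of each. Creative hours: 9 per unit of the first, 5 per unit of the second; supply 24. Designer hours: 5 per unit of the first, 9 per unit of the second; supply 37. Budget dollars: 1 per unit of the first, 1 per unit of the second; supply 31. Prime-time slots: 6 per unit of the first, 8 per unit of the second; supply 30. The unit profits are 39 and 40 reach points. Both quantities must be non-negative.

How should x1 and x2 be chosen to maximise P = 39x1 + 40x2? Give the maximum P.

Vertices and P = 39x1 + 40x2:
  (0, 0) → P = 0
  (0, 15/4) → P = 150
  (8/3, 0) → P = 104
  (1, 3) → P = 159

x1 = 1, x2 = 3, maximum P = 159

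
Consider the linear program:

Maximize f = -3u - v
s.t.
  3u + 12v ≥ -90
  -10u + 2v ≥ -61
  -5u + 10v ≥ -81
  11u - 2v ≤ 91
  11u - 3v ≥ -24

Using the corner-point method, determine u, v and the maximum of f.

u = -186/47, v = -306/47, maximum f = 864/47

At the optimal vertex, 3u + 12v = -90 and 11u - 3v = -24.
Solving simultaneously gives u = -186/47, v = -306/47.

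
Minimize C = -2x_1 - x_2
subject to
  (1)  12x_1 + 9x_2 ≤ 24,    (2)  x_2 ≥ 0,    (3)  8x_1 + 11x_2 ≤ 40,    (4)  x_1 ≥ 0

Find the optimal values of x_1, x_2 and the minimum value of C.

Extreme points and C = -2x_1 - x_2:
  (2, 0) → C = -4
  (0, 8/3) → C = -8/3
  (0, 0) → C = 0

The binding constraints are 12x_1 + 9x_2 = 24 and x_2 = 0.
Solving simultaneously gives x_1 = 2, x_2 = 0.

x_1 = 2, x_2 = 0, minimum C = -4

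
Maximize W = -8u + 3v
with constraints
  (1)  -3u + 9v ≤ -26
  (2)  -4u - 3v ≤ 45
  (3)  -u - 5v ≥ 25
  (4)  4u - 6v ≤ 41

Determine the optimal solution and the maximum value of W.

Extreme points and W = -8u + 3v:
  (-109/15, -239/45) → W = 211/5
  (-95/24, -101/24) → W = 457/24
  (-49/12, -86/9) → W = 4
  (55/26, -141/26) → W = -863/26

The optimum lies where -3u + 9v = -26 and -4u - 3v = 45.
Solving simultaneously gives u = -109/15, v = -239/45.

u = -109/15, v = -239/45, maximum W = 211/5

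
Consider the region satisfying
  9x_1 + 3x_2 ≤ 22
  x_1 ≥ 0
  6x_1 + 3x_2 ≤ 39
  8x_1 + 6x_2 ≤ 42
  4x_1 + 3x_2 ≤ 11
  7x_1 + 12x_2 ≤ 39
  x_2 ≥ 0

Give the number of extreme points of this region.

Pairwise boundary intersections that survive every other constraint:
  (11/5, 11/15)
  (22/9, 0)
  (0, 13/4)
  (0, 0)
  (5/9, 79/27)

5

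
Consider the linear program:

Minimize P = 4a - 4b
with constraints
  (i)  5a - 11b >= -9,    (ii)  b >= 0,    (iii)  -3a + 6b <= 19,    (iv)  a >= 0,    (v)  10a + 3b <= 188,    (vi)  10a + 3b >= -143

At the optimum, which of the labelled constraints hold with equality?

(i) and (iv)

Corner points and P = 4a - 4b:
  (0, 9/11) → P = -36/11
  (2041/125, 206/25) → P = 4044/125
  (0, 0) → P = 0
  (94/5, 0) → P = 376/5

The minimum is at (0, 9/11). Substituting into each constraint, equality holds for (i) and (iv); the remaining constraints have slack.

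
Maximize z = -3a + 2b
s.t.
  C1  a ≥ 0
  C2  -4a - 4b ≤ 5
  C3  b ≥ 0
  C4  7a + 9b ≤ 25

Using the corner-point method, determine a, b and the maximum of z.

Extreme points and z = -3a + 2b:
  (0, 0) → z = 0
  (0, 25/9) → z = 50/9
  (25/7, 0) → z = -75/7

At the optimal vertex, a = 0 and 7a + 9b = 25.
Solving simultaneously gives a = 0, b = 25/9.

a = 0, b = 25/9, maximum z = 50/9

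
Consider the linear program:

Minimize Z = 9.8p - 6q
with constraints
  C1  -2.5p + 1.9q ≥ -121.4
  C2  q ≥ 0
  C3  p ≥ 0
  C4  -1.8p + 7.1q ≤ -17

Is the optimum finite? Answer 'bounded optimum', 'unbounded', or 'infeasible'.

bounded optimum

Vertices and Z = 9.8p - 6q:
  (48.56, 0) → Z = 475.888
  (82964/1433, 17602/1433) → Z = 3537176/7165
  (85/9, 0) → Z = 833/9
The feasible region has finitely many vertices and no improving ray; the minimum is 833/9 at (85/9, 0).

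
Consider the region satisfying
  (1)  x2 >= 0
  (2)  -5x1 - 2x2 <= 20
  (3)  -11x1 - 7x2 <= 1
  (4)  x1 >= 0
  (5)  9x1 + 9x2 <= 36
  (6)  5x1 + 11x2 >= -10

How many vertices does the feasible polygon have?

Pairwise boundary intersections that survive every other constraint:
  (0, 0)
  (4, 0)
  (0, 4)

3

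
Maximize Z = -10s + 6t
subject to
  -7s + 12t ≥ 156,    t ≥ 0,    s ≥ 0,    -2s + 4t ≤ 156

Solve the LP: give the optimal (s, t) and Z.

Vertices and Z = -10s + 6t:
  (0, 13) → Z = 78
  (312, 195) → Z = -1950
  (0, 39) → Z = 234

s = 0, t = 39, maximum Z = 234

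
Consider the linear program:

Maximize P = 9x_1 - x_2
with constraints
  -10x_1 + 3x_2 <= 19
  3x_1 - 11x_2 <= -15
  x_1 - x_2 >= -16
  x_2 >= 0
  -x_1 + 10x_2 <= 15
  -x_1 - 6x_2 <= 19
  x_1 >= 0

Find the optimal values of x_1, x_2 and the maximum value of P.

Corner points and P = 9x_1 - x_2:
  (15/19, 30/19) → P = 105/19
  (0, 15/11) → P = -15/11
  (0, 3/2) → P = -3/2

At the optimal vertex, 3x_1 - 11x_2 = -15 and -x_1 + 10x_2 = 15.
Solving simultaneously gives x_1 = 15/19, x_2 = 30/19.

x_1 = 15/19, x_2 = 30/19, maximum P = 105/19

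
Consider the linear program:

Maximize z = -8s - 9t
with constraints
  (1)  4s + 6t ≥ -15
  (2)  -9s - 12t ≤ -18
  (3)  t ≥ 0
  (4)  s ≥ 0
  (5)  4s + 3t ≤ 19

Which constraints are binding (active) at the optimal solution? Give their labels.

(2) and (4)

Extreme points and z = -8s - 9t:
  (2, 0) → z = -16
  (0, 3/2) → z = -27/2
  (19/4, 0) → z = -38
  (0, 19/3) → z = -57

The maximum is at (0, 3/2). Substituting into each constraint, equality holds for (2) and (4); the remaining constraints have slack.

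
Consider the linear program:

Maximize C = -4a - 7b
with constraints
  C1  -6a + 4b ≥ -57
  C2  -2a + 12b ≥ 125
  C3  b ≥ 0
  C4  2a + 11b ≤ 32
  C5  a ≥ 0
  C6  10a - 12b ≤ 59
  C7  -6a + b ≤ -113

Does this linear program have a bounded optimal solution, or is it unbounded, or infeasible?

The boundaries -6a + 4b = -57 and -6a + b = -113 meet at (395/18, 56/3), but that point violates 2a + 11b ≤ 32. Every candidate vertex is excluded by some other constraint, so the feasible region is empty.

infeasible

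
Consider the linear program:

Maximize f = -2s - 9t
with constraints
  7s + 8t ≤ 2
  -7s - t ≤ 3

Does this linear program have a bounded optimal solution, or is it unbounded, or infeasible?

From the feasible point (-26/49, 5/7), moving in the direction (8, -7) keeps every constraint satisfied while f increases without bound.

unbounded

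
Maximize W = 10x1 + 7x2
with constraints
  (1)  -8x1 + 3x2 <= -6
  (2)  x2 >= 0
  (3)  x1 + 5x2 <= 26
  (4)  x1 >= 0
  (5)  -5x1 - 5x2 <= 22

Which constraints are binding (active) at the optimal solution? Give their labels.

Feasible corners and W = 10x1 + 7x2:
  (3/4, 0) → W = 15/2
  (108/43, 202/43) → W = 58
  (26, 0) → W = 260

The maximum is at (26, 0). Substituting into each constraint, equality holds for (2) and (3); the remaining constraints have slack.

(2) and (3)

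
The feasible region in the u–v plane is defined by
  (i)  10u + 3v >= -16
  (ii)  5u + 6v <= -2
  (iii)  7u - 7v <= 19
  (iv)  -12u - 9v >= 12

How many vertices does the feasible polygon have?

3

Pairwise boundary intersections that survive every other constraint:
  (-2, 4/3)
  (-55/91, -302/91)
  (29/49, -104/49)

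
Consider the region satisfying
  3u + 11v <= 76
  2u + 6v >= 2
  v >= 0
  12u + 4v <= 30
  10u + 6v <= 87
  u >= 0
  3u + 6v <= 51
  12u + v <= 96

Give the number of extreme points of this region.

Pairwise boundary intersections that survive every other constraint:
  (13/60, 137/20)
  (0, 76/11)
  (1, 0)
  (0, 1/3)
  (5/2, 0)

5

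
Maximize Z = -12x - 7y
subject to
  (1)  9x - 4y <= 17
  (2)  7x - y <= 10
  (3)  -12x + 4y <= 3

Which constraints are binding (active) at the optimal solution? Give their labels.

(1) and (3)

Feasible corners and Z = -12x - 7y:
  (23/19, -29/19) → Z = -73/19
  (-20/3, -77/4) → Z = 859/4
  (43/16, 141/16) → Z = -1503/16

The maximum is at (-20/3, -77/4). Substituting into each constraint, equality holds for (1) and (3); the remaining constraints have slack.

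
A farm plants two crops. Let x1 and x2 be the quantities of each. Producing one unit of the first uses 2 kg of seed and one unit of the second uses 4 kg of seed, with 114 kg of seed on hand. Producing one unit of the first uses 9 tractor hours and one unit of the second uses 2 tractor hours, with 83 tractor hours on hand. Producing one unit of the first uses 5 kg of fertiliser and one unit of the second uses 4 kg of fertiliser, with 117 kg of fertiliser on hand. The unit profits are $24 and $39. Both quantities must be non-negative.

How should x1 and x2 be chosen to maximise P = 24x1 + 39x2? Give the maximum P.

Vertices and P = 24x1 + 39x2:
  (0, 0) → P = 0
  (0, 57/2) → P = 2223/2
  (83/9, 0) → P = 664/3
  (1, 28) → P = 1116
  (49/13, 319/13) → P = 13617/13

At the optimal vertex, 2x1 + 4x2 = 114 and 5x1 + 4x2 = 117.
Solving simultaneously gives x1 = 1, x2 = 28.

x1 = 1, x2 = 28, maximum P = 1116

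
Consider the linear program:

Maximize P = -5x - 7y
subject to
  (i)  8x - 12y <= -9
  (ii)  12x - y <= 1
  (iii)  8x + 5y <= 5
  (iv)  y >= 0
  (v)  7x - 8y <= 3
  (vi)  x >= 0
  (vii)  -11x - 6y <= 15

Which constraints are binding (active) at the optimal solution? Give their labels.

Corner points and P = -5x - 7y:
  (15/136, 14/17) → P = -859/136
  (0, 3/4) → P = -21/4
  (0, 1) → P = -7

The maximum is at (0, 3/4). Substituting into each constraint, equality holds for (i) and (vi); the remaining constraints have slack.

(i) and (vi)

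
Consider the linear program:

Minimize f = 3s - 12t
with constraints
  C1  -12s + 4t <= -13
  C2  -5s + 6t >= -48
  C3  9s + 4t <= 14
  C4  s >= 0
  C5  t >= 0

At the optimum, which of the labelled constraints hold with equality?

Extreme points and f = 3s - 12t:
  (9/7, 17/28) → f = -24/7
  (13/12, 0) → f = 13/4
  (14/9, 0) → f = 14/3

The minimum is at (9/7, 17/28). Substituting into each constraint, equality holds for C1 and C3; the remaining constraints have slack.

C1 and C3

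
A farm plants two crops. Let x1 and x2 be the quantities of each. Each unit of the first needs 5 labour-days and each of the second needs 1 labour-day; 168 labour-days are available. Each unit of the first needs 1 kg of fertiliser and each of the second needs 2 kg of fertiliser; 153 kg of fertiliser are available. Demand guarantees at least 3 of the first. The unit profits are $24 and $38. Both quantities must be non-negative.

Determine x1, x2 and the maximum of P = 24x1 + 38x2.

x1 = 61/3, x2 = 199/3, maximum P = 9026/3

Extreme points and P = 24x1 + 38x2:
  (168/5, 0) → P = 4032/5
  (3, 0) → P = 72
  (61/3, 199/3) → P = 9026/3
  (3, 75) → P = 2922

The optimum lies where 5x1 + x2 = 168 and x1 + 2x2 = 153.
Solving simultaneously gives x1 = 61/3, x2 = 199/3.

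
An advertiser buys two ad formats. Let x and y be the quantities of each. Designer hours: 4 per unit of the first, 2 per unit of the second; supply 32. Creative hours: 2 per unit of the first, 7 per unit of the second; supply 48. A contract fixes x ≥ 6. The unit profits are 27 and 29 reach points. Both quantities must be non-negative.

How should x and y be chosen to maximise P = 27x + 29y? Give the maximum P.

x = 6, y = 4, maximum P = 278

At the optimal vertex, 4x + 2y = 32 and x = 6.
Solving simultaneously gives x = 6, y = 4.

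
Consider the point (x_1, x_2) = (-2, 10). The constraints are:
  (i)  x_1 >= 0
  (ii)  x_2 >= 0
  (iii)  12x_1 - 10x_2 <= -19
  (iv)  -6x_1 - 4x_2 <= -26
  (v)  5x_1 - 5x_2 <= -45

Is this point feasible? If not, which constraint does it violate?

not feasible — violates (i)

Constraint (i): x_1 = -2, which is not ≥ 0. All other constraints are satisfied.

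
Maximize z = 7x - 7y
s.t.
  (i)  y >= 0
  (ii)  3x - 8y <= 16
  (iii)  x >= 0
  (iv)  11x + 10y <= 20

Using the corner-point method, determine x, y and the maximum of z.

x = 20/11, y = 0, maximum z = 140/11

Feasible corners and z = 7x - 7y:
  (0, 0) → z = 0
  (20/11, 0) → z = 140/11
  (0, 2) → z = -14

The binding constraints are y = 0 and 11x + 10y = 20.
Solving simultaneously gives x = 20/11, y = 0.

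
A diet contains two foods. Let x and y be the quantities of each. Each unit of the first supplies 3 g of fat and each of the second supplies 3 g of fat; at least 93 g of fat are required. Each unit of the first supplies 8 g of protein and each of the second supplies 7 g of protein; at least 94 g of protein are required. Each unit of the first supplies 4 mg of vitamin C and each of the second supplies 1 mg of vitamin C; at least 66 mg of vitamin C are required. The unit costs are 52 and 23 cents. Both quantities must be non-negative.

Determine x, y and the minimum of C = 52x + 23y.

Corner points and C = 52x + 23y:
  (0, 66) → C = 1518
  (31, 0) → C = 1612
  (35/3, 58/3) → C = 3154/3
The feasible region is unbounded (it extends along (0, 1), (1, 0)), but C strictly increases along every unbounded feasible direction, so there is no improving ray and the minimum is attained at a vertex.

The binding constraints are 3x + 3y = 93 and 4x + y = 66.
Solving simultaneously gives x = 35/3, y = 58/3.

x = 35/3, y = 58/3, minimum C = 3154/3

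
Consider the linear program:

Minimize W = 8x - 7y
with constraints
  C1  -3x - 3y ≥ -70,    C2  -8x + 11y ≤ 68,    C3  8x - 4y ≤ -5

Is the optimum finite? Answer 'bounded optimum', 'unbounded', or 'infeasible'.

From the feasible point (31/8, 9), moving in the direction (-11, -8) keeps every constraint satisfied while W decreases without bound.

unbounded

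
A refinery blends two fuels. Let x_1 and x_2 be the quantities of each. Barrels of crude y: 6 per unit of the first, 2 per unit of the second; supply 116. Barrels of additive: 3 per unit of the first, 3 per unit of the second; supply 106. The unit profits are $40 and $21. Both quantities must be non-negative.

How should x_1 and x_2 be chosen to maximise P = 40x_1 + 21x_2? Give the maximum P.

x_1 = 34/3, x_2 = 24, maximum P = 2872/3

Vertices and P = 40x_1 + 21x_2:
  (0, 0) → P = 0
  (0, 106/3) → P = 742
  (58/3, 0) → P = 2320/3
  (34/3, 24) → P = 2872/3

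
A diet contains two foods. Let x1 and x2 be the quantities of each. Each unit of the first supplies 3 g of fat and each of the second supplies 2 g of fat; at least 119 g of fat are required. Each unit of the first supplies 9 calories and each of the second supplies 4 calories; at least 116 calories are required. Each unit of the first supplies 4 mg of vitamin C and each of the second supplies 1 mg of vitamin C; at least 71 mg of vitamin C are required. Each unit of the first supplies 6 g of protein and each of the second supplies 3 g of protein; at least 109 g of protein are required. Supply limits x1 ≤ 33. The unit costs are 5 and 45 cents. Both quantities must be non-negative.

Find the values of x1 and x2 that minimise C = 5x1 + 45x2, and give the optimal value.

x1 = 33, x2 = 10, minimum C = 615

Corner points and C = 5x1 + 45x2:
  (0, 71) → C = 3195
  (23/5, 263/5) → C = 2390
  (33, 10) → C = 615
The feasible region is unbounded (it extends along (0, 1)), but C strictly increases along every unbounded feasible direction, so there is no improving ray and the minimum is attained at a vertex.

The binding constraints are 3x1 + 2x2 = 119 and x1 = 33.
Solving simultaneously gives x1 = 33, x2 = 10.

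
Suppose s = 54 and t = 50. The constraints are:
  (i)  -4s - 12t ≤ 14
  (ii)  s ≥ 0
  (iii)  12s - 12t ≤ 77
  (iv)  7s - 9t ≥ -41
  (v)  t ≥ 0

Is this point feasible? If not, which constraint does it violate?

Constraint (iv): 7s - 9t = -72, which is not ≥ -41. All other constraints are satisfied.

not feasible — violates (iv)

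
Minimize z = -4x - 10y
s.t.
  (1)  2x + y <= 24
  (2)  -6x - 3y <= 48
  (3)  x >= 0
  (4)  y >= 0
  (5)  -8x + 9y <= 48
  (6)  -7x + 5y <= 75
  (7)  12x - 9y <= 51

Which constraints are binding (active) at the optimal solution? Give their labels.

(1) and (5)

Extreme points and z = -4x - 10y:
  (84/13, 144/13) → z = -1776/13
  (89/10, 31/5) → z = -488/5
  (0, 0) → z = 0
  (0, 16/3) → z = -160/3
  (17/4, 0) → z = -17

The minimum is at (84/13, 144/13). Substituting into each constraint, equality holds for (1) and (5); the remaining constraints have slack.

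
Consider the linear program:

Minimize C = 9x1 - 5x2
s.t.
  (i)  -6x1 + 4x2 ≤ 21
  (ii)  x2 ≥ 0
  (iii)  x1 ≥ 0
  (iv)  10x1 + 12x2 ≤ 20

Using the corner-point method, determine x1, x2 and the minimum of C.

x1 = 0, x2 = 5/3, minimum C = -25/3

Extreme points and C = 9x1 - 5x2:
  (0, 0) → C = 0
  (2, 0) → C = 18
  (0, 5/3) → C = -25/3

The binding constraints are x1 = 0 and 10x1 + 12x2 = 20.
Solving simultaneously gives x1 = 0, x2 = 5/3.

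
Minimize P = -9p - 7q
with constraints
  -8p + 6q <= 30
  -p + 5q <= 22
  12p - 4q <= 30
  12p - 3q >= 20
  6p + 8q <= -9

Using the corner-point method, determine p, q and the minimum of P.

Feasible corners and P = -9p - 7q:
  (-5/6, -10) → P = 155/2
  (17/10, -12/5) → P = 3/2
  (7/6, -2) → P = 7/2

The optimum lies where 12p - 4q = 30 and 6p + 8q = -9.
Solving simultaneously gives p = 17/10, q = -12/5.

p = 17/10, q = -12/5, minimum P = 3/2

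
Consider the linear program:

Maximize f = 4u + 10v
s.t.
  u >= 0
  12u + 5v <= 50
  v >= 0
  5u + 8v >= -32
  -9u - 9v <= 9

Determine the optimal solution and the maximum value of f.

u = 0, v = 10, maximum f = 100

Corner points and f = 4u + 10v:
  (0, 10) → f = 100
  (0, 0) → f = 0
  (25/6, 0) → f = 50/3

The optimum lies where u = 0 and 12u + 5v = 50.
Solving simultaneously gives u = 0, v = 10.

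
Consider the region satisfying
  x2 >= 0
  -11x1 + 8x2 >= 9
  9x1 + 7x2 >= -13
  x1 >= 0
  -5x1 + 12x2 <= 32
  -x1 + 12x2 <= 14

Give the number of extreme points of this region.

3

Intersecting each pair of boundary lines and keeping only the points that satisfy every inequality leaves:
  (0, 9/8)
  (1/31, 145/124)
  (0, 7/6)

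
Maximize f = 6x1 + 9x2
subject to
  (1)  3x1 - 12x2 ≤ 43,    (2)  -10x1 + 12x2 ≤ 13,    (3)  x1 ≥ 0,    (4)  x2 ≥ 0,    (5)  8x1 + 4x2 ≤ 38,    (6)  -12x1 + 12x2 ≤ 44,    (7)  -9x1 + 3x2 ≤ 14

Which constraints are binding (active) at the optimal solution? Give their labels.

(2) and (5)

Corner points and f = 6x1 + 9x2:
  (0, 13/12) → f = 39/4
  (101/34, 121/34) → f = 1695/34
  (0, 0) → f = 0
  (19/4, 0) → f = 57/2

The maximum is at (101/34, 121/34). Substituting into each constraint, equality holds for (2) and (5); the remaining constraints have slack.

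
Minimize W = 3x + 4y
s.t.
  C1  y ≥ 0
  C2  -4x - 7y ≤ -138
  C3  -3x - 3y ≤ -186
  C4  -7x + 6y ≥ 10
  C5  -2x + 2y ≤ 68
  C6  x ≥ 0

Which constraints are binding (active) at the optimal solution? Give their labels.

Corner points and W = 3x + 4y:
  (362/13, 444/13) → W = 2862/13
  (14, 48) → W = 234
  (194, 228) → W = 1494

The minimum is at (362/13, 444/13). Substituting into each constraint, equality holds for C3 and C4; the remaining constraints have slack.

C3 and C4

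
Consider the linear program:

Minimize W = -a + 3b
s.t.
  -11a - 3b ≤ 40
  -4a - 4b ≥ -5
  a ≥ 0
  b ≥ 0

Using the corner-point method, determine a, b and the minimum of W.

Extreme points and W = -a + 3b:
  (0, 5/4) → W = 15/4
  (5/4, 0) → W = -5/4
  (0, 0) → W = 0

At the optimal vertex, -4a - 4b = -5 and b = 0.
Solving simultaneously gives a = 5/4, b = 0.

a = 5/4, b = 0, minimum W = -5/4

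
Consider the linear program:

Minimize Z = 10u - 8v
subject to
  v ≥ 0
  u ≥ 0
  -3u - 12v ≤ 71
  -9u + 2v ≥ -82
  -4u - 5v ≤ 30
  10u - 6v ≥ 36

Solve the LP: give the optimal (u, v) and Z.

u = 210/17, v = 248/17, minimum Z = 116/17

Feasible corners and Z = 10u - 8v:
  (82/9, 0) → Z = 820/9
  (18/5, 0) → Z = 36
  (210/17, 248/17) → Z = 116/17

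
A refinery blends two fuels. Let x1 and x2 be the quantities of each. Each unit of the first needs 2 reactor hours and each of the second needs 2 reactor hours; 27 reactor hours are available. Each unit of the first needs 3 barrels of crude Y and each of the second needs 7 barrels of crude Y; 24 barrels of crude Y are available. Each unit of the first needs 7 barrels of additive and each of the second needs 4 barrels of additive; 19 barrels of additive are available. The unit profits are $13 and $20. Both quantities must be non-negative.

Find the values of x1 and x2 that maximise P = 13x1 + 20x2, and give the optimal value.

Extreme points and P = 13x1 + 20x2:
  (0, 0) → P = 0
  (0, 24/7) → P = 480/7
  (19/7, 0) → P = 247/7
  (1, 3) → P = 73

At the optimal vertex, 3x1 + 7x2 = 24 and 7x1 + 4x2 = 19.
Solving simultaneously gives x1 = 1, x2 = 3.

x1 = 1, x2 = 3, maximum P = 73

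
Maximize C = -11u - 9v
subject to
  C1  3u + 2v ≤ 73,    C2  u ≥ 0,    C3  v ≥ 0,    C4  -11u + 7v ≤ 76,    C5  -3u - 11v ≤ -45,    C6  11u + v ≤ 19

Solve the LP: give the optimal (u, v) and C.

u = 0, v = 45/11, maximum C = -405/11

Vertices and C = -11u - 9v:
  (0, 76/7) → C = -684/7
  (0, 45/11) → C = -405/11
  (57/88, 95/8) → C = -114
  (82/59, 219/59) → C = -2873/59

The optimum lies where u = 0 and -3u - 11v = -45.
Solving simultaneously gives u = 0, v = 45/11.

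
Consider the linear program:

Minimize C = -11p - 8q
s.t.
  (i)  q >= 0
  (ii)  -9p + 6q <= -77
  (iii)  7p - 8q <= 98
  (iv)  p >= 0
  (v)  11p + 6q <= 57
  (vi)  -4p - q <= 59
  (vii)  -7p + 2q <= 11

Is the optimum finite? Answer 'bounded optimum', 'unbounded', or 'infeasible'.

infeasible

The boundaries q = 0 and -9p + 6q = -77 meet at (77/9, 0), but that point violates 11p + 6q ≤ 57. Every candidate vertex is excluded by some other constraint, so the feasible region is empty.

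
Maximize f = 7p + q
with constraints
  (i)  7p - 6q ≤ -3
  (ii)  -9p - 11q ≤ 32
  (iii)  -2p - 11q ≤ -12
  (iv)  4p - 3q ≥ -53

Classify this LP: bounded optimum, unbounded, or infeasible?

unbounded

From the feasible point (39/89, 90/89), moving in the direction (3, 4) keeps every constraint satisfied while f increases without bound.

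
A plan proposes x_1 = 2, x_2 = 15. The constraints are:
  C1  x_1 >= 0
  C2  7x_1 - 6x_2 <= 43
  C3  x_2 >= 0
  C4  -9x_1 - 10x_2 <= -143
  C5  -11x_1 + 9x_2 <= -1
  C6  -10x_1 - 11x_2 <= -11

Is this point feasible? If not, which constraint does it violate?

not feasible — violates C5

Constraint C5: -11x_1 + 9x_2 = 113, which is not ≤ -1. All other constraints are satisfied.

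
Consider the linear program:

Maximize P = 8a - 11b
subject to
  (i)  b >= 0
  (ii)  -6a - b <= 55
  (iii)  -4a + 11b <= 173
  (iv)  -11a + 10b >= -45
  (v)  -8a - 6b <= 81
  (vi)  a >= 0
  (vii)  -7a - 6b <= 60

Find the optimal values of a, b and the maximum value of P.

Extreme points and P = 8a - 11b:
  (45/11, 0) → P = 360/11
  (0, 0) → P = 0
  (2225/81, 2083/81) → P = -5113/81
  (0, 173/11) → P = -173

The binding constraints are b = 0 and -11a + 10b = -45.
Solving simultaneously gives a = 45/11, b = 0.

a = 45/11, b = 0, maximum P = 360/11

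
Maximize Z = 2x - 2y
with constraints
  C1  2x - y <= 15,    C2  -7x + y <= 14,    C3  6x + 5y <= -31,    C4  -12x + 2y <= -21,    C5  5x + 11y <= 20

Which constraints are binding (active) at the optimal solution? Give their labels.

C1 and C4

Vertices and Z = 2x - 2y:
  (11/4, -19/2) → Z = 49/2
  (-9/8, -69/4) → Z = 129/4
  (43/72, -83/12) → Z = 541/36

The maximum is at (-9/8, -69/4). Substituting into each constraint, equality holds for C1 and C4; the remaining constraints have slack.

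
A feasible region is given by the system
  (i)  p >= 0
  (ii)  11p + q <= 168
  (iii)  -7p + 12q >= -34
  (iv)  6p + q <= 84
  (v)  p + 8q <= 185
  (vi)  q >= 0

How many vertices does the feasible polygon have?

Of the 15 pairwise boundary intersections, those satisfying every inequality are:
  (0, 185/8)
  (0, 0)
  (1042/79, 384/79)
  (34/7, 0)
  (487/47, 1026/47)

5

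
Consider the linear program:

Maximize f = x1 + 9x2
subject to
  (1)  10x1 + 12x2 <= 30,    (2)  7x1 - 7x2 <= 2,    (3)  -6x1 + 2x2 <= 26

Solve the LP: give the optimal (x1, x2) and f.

x1 = -63/23, x2 = 110/23, maximum f = 927/23

Corner points and f = x1 + 9x2:
  (117/77, 95/77) → f = 972/77
  (-63/23, 110/23) → f = 927/23
  (-93/14, -97/14) → f = -69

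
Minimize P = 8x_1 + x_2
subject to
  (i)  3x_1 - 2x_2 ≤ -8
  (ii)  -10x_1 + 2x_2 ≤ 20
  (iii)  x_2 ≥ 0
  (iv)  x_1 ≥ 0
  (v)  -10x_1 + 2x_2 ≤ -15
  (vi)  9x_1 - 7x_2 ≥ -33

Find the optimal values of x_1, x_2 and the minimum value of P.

x_1 = 23/7, x_2 = 125/14, minimum P = 493/14

Corner points and P = 8x_1 + x_2:
  (23/7, 125/14) → P = 493/14
  (10/3, 9) → P = 107/3
  (171/52, 465/52) → P = 141/4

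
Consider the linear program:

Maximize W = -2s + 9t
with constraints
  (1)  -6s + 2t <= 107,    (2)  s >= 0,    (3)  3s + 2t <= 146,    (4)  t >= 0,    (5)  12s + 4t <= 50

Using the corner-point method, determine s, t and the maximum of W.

s = 0, t = 25/2, maximum W = 225/2

Extreme points and W = -2s + 9t:
  (0, 0) → W = 0
  (0, 25/2) → W = 225/2
  (25/6, 0) → W = -25/3

The binding constraints are s = 0 and 12s + 4t = 50.
Solving simultaneously gives s = 0, t = 25/2.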